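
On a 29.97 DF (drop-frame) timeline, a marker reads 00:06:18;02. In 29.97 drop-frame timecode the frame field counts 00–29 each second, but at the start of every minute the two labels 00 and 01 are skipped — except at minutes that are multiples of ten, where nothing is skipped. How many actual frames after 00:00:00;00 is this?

11330

As if non-drop at 30 labels/s: (0 × 3600 + 6 × 60 + 18) × 30 + 2 = 11342.
Minute boundaries passed: 6; those not divisible by 10: 6 − 0 = 6; dropped labels = 2 × 6 = 12.
Actual frame index = 11342 − 12 = 11330.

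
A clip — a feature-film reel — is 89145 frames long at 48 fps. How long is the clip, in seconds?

Running time = 89145 / (48) = 1857.1875 s.

1857.1875 seconds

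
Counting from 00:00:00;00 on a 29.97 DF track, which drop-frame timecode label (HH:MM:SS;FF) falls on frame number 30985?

00:17:13;27

Ten DF minutes hold 17982 frames, so frame 30985 lies in block 1 (frames 17982–35963) with 13003 frames into that block.
The block's first minute is 1800 frames and the rest 1798 each; 13003 frames reaches minute 7, so 1 × 18 + 7 × 2 = 32 labels have been skipped so far.
Adding those back, label number 30985 + 32 = 31017 at 30 labels/s is 1033 s + 27 f = 0 h 17 min 13 s frame 27, i.e. 00:17:13;27.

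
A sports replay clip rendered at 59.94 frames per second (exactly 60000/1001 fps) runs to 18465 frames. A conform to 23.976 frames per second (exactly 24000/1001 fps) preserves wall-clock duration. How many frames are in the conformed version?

7386 frames

Target frames = source frames × (target rate / source rate) = 18465 × (24000/1001)/(60000/1001) = 18465 × 2/5 = 7386.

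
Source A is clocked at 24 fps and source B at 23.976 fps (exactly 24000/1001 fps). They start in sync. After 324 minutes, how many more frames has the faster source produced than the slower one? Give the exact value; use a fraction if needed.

466560/1001 frames

324 min = 19440 s.
A emits 24 × 19440 = 466560 frames; B emits 24000/1001 × 19440 = 466560000/1001.
Difference = 466560/1001 frames (≈ 466.0939); B is behind A.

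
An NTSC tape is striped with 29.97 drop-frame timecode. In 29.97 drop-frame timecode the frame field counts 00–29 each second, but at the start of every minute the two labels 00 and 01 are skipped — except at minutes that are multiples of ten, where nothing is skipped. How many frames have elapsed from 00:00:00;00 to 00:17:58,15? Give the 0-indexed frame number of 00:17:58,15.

Complete 10-minute blocks: 1, each 17982 frames → 17982.
Remaining 7 whole minutes in the current block: 1800 + 6 × 1798 = 12588 frames.
Within the current minute: 58 × 30 + 15 − 2 = 1753 (labels ;00/;01 skipped at this minute). Total = 17982 + 12588 + 1753 = 32323.

32323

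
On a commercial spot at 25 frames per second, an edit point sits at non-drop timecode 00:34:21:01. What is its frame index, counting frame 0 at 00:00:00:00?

frame 51526

Total seconds to the label: (0 × 3600 + 34 × 60 + 21) = 2061.
Frame index = 2061 × 25 + 1 = 51526.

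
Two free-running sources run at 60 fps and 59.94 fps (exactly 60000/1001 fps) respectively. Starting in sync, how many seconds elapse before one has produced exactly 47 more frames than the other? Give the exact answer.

The gap grows by |60000/1001 − 60| = 60/1001 frames per second.
Time for a 47-frame gap: 47 ÷ (60/1001) = 47047/60 s.

47047/60 seconds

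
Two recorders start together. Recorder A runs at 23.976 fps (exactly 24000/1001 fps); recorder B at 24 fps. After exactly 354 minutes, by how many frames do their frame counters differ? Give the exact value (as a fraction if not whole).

509760/1001 frames

354 min = 21240 s.
A emits 24000/1001 × 21240 = 509760000/1001 frames; B emits 24 × 21240 = 509760.
Difference = 509760/1001 frames (≈ 509.2507); B is ahead of A.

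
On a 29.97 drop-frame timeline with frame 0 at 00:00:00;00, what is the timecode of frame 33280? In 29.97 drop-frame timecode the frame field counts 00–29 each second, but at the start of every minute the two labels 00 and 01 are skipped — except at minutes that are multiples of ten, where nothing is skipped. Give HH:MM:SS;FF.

Each 10-minute DF block holds 10 × 60 × 30 − 9 × 2 = 17982 frames. 33280 ÷ 17982 → 1 full block, remainder 15298.
Within the partial block the first minute is 1800 frames and each further minute 1798, so 8 further minute boundaries passed. Total skipped labels = 18 × 1 + 2 × 8 = 34.
Non-drop label index = 33280 + 34 = 33314; at 30 labels/s that is 00:18:30:14, i.e. DF 00:18:30;14.

00:18:30;14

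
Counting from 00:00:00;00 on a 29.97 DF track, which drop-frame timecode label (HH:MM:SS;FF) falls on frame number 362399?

03:21:32;01

Ten DF minutes hold 17982 frames, so frame 362399 lies in block 20 (frames 359640–377621) with 2759 frames into that block.
The block's first minute is 1800 frames and the rest 1798 each; 2759 frames reaches minute 1, so 20 × 18 + 1 × 2 = 362 labels have been skipped so far.
Adding those back, label number 362399 + 362 = 362761 at 30 labels/s is 12092 s + 1 f = 3 h 21 min 32 s frame 1, i.e. 03:21:32;01.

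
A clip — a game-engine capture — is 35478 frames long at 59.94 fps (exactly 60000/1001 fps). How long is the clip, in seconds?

591.8913 seconds

Running time = 35478 / (60000/1001) = 591.8913 s.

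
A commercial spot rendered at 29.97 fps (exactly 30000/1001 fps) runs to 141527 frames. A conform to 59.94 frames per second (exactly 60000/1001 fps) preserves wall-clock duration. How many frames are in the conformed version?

Target frames = source frames × (target rate / source rate) = 141527 × (60000/1001)/(30000/1001) = 141527 × 2 = 283054.

283054 frames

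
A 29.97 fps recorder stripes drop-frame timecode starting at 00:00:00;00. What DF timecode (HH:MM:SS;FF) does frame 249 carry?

00:00:08;09

Each 10-minute DF block holds 10 × 60 × 30 − 9 × 2 = 17982 frames. 249 ÷ 17982 → 0 full blocks, remainder 249.
Within the partial block the first minute is 1800 frames and each further minute 1798, so 0 further minute boundaries passed. Total skipped labels = 18 × 0 + 2 × 0 = 0.
Non-drop label index = 249 + 0 = 249; at 30 labels/s that is 00:00:08:09, i.e. DF 00:00:08;09.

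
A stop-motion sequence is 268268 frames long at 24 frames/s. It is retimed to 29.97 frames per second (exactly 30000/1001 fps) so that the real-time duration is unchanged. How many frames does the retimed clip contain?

335000 frames

Target frames = source frames × (target rate / source rate) = 268268 × (30000/1001)/(24) = 268268 × 1250/1001 = 335000.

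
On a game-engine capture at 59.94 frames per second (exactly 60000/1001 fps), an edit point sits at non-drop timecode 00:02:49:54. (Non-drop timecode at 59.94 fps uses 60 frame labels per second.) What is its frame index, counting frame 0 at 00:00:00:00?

Total seconds to the label: (0 × 3600 + 2 × 60 + 49) = 169.
Frame index = 169 × 60 + 54 = 10194.

10194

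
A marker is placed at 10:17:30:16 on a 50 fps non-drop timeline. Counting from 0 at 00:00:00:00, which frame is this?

1852516

Total seconds to the label: (10 × 3600 + 17 × 60 + 30) = 37050.
Frame index = 37050 × 50 + 16 = 1852516.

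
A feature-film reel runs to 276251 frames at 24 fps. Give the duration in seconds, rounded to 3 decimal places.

Running time = 276251 × 1/24 = 276251/24 s ≈ 11510.458 s.

11510.458 seconds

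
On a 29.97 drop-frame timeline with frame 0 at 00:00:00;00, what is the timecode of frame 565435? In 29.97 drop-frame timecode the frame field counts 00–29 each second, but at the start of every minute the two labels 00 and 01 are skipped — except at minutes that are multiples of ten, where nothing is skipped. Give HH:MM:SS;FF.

Each 10-minute DF block holds 10 × 60 × 30 − 9 × 2 = 17982 frames. 565435 ÷ 17982 → 31 full blocks, remainder 7993.
Within the partial block the first minute is 1800 frames and each further minute 1798, so 4 further minute boundaries passed. Total skipped labels = 18 × 31 + 2 × 4 = 566.
Non-drop label index = 565435 + 566 = 566001; at 30 labels/s that is 05:14:26:21, i.e. DF 05:14:26;21.

05:14:26;21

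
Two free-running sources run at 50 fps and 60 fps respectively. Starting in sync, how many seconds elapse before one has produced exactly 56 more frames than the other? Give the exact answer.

5.6 seconds

The gap grows by |60 − 50| = 10 frames per second.
Time for a 56-frame gap: 56 ÷ (10) = 5.6 s.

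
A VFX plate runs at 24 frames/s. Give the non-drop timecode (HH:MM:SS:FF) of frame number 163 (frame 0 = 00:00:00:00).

00:00:06:19

163 ÷ 24 = 6 full seconds, remainder 19 frames.
6 s = 0 h 0 min 6 s.
Timecode: 00:00:06:19.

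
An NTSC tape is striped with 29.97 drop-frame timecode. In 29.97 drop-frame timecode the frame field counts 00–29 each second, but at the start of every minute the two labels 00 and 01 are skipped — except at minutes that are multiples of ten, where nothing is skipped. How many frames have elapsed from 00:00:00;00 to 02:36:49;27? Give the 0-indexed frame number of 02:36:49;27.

282015

Complete 10-minute blocks: 15, each 17982 frames → 269730.
Remaining 6 whole minutes in the current block: 1800 + 5 × 1798 = 10790 frames.
Within the current minute: 49 × 30 + 27 − 2 = 1495 (labels ;00/;01 skipped at this minute). Total = 269730 + 10790 + 1495 = 282015.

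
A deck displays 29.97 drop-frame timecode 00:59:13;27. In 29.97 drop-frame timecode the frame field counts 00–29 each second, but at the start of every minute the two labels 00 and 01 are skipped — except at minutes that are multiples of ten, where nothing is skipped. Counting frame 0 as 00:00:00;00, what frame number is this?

As if non-drop at 30 labels/s: (0 × 3600 + 59 × 60 + 13) × 30 + 27 = 106617.
Minute boundaries passed: 59; those not divisible by 10: 59 − 5 = 54; dropped labels = 2 × 54 = 108.
Actual frame index = 106617 − 108 = 106509.

106509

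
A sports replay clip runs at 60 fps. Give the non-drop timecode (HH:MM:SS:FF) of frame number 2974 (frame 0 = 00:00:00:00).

00:00:49:34

2974 ÷ 60 = 49 full seconds, remainder 34 frames.
49 s = 0 h 0 min 49 s.
Timecode: 00:00:49:34.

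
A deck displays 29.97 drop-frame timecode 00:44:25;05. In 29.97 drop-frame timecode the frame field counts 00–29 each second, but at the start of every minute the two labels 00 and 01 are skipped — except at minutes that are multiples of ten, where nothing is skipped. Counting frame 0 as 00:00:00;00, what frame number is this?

79875

Complete 10-minute blocks: 4, each 17982 frames → 71928.
Remaining 4 whole minutes in the current block: 1800 + 3 × 1798 = 7194 frames.
Within the current minute: 25 × 30 + 5 − 2 = 753 (labels ;00/;01 skipped at this minute). Total = 71928 + 7194 + 753 = 79875.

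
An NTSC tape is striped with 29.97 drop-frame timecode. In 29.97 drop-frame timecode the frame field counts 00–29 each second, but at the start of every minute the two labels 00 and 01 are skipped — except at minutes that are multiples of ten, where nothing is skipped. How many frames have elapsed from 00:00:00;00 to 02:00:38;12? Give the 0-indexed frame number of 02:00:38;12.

As if non-drop at 30 labels/s: (2 × 3600 + 0 × 60 + 38) × 30 + 12 = 217152.
Minute boundaries passed: 120; those not divisible by 10: 120 − 12 = 108; dropped labels = 2 × 108 = 216.
Actual frame index = 217152 − 216 = 216936.

216936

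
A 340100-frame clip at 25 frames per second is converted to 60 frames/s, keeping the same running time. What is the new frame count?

Target frames = source frames × (target rate / source rate) = 340100 × (60)/(25) = 340100 × 12/5 = 816240.

816240 frames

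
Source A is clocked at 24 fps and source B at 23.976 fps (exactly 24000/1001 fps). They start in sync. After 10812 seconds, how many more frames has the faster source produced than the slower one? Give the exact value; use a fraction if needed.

259488/1001 frames

A emits 24 × 10812 = 259488 frames; B emits 24000/1001 × 10812 = 259488000/1001.
Difference = 259488/1001 frames (≈ 259.2288); B is behind A.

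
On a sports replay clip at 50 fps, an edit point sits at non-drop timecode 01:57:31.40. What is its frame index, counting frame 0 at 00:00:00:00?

Total seconds to the label: (1 × 3600 + 57 × 60 + 31) = 7051.
Frame index = 7051 × 50 + 40 = 352590.

frame 352590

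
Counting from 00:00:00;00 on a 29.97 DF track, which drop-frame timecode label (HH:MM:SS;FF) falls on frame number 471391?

04:22:08;23

Each 10-minute DF block holds 10 × 60 × 30 − 9 × 2 = 17982 frames. 471391 ÷ 17982 → 26 full blocks, remainder 3859.
Within the partial block the first minute is 1800 frames and each further minute 1798, so 2 further minute boundaries passed. Total skipped labels = 18 × 26 + 2 × 2 = 472.
Non-drop label index = 471391 + 472 = 471863; at 30 labels/s that is 04:22:08:23, i.e. DF 04:22:08;23.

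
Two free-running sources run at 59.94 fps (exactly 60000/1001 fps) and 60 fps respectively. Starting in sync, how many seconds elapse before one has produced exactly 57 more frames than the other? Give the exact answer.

950.95 seconds

The gap grows by |60 − 60000/1001| = 60/1001 frames per second.
Time for a 57-frame gap: 57 ÷ (60/1001) = 950.95 s.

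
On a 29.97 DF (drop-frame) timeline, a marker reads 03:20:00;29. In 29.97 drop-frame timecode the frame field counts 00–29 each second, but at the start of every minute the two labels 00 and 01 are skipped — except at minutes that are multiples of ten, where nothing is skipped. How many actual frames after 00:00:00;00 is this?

359669

Complete 10-minute blocks: 20, each 17982 frames → 359640.
Remaining 0 whole minutes in the current block: 0 frames.
Within the current minute: 0 × 30 + 29 = 29. Total = 359640 + 0 + 29 = 359669.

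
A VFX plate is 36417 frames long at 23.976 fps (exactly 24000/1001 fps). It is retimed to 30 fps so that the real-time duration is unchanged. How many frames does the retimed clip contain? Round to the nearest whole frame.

45567 frames

Frames at target rate = 36417 × (30) / (24000/1001) = 36453417/800 ≈ 45566.771.
Nearest whole frame: 45567.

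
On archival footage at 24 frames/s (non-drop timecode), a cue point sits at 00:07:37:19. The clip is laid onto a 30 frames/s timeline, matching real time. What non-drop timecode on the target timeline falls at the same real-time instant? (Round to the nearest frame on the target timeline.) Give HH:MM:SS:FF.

Source frame index: (0×3600 + 7×60 + 37) × 24 + 19 = 10987.
Real time: 10987 / (24) = 10987/24 s.
Target frame: (10987/24) × (30) = 54935/4 ≈ 13733.750 → 13734.
At 30 labels/s: frame 13734 → 00:07:37:24.

00:07:37:24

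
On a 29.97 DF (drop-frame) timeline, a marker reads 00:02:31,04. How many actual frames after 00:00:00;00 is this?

4530

As if non-drop at 30 labels/s: (0 × 3600 + 2 × 60 + 31) × 30 + 4 = 4534.
Minute boundaries passed: 2; those not divisible by 10: 2 − 0 = 2; dropped labels = 2 × 2 = 4.
Actual frame index = 4534 − 4 = 4530.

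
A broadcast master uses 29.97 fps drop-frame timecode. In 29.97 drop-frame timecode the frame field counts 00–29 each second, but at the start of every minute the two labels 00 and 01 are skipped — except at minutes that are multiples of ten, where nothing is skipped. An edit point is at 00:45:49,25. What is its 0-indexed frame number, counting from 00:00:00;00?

82413

Complete 10-minute blocks: 4, each 17982 frames → 71928.
Remaining 5 whole minutes in the current block: 1800 + 4 × 1798 = 8992 frames.
Within the current minute: 49 × 30 + 25 − 2 = 1493 (labels ;00/;01 skipped at this minute). Total = 71928 + 8992 + 1493 = 82413.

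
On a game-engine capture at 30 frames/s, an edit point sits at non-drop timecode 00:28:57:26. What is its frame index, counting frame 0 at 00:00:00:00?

52136

Total seconds to the label: (0 × 3600 + 28 × 60 + 57) = 1737.
Frame index = 1737 × 30 + 26 = 52136.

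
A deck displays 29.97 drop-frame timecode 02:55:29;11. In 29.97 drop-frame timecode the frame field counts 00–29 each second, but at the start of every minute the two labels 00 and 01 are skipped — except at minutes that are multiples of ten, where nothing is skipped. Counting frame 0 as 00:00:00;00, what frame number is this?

Complete 10-minute blocks: 17, each 17982 frames → 305694.
Remaining 5 whole minutes in the current block: 1800 + 4 × 1798 = 8992 frames.
Within the current minute: 29 × 30 + 11 − 2 = 879 (labels ;00/;01 skipped at this minute). Total = 305694 + 8992 + 879 = 315565.

315565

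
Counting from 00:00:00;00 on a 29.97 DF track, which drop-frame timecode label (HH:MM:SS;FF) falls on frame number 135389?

01:15:17;15

Ten DF minutes hold 17982 frames, so frame 135389 lies in block 7 (frames 125874–143855) with 9515 frames into that block.
The block's first minute is 1800 frames and the rest 1798 each; 9515 frames reaches minute 5, so 7 × 18 + 5 × 2 = 136 labels have been skipped so far.
Adding those back, label number 135389 + 136 = 135525 at 30 labels/s is 4517 s + 15 f = 1 h 15 min 17 s frame 15, i.e. 01:15:17;15.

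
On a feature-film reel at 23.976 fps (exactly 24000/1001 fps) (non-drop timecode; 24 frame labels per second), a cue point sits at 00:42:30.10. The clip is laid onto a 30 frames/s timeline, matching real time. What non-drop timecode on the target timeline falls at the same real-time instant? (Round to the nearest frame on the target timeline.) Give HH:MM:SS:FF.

Source frame index: (0×3600 + 42×60 + 30) × 24 + 10 = 61210.
Real time: 61210 / (24000/1001) = 6127121/2400 s.
Target frame: (6127121/2400) × (30) = 6127121/80 ≈ 76589.012 → 76589.
At 30 labels/s: frame 76589 → 00:42:32:29.

00:42:32:29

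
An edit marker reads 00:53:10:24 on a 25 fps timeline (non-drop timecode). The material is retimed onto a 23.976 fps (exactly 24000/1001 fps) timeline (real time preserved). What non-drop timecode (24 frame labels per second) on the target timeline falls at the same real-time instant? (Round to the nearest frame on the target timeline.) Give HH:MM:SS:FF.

00:53:07:19

Source frame index: (0×3600 + 53×60 + 10) × 25 + 24 = 79774.
Real time: 79774 / (25) = 79774/25 s.
Target frame: (79774/25) × (24000/1001) = 76583040/1001 ≈ 76506.533 → 76507.
At 24 labels/s: frame 76507 → 00:53:07:19.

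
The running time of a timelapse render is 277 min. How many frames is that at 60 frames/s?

997200 frames

277 min = 16620 s.
Frames = 16620 × 60 = 997200.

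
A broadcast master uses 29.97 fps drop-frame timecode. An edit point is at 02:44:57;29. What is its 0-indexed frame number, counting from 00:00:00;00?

296643

As if non-drop at 30 labels/s: (2 × 3600 + 44 × 60 + 57) × 30 + 29 = 296939.
Minute boundaries passed: 164; those not divisible by 10: 164 − 16 = 148; dropped labels = 2 × 148 = 296.
Actual frame index = 296939 − 296 = 296643.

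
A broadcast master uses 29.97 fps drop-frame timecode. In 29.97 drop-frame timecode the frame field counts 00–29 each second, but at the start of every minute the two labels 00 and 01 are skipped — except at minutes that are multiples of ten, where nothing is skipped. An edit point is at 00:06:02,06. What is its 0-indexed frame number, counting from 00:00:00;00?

As if non-drop at 30 labels/s: (0 × 3600 + 6 × 60 + 2) × 30 + 6 = 10866.
Minute boundaries passed: 6; those not divisible by 10: 6 − 0 = 6; dropped labels = 2 × 6 = 12.
Actual frame index = 10866 − 12 = 10854.

10854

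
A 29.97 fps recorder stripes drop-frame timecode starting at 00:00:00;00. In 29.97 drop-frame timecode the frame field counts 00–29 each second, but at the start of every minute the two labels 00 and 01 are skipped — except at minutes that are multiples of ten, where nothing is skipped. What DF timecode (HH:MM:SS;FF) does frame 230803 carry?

02:08:21;05

Each 10-minute DF block holds 10 × 60 × 30 − 9 × 2 = 17982 frames. 230803 ÷ 17982 → 12 full blocks, remainder 15019.
Within the partial block the first minute is 1800 frames and each further minute 1798, so 8 further minute boundaries passed. Total skipped labels = 18 × 12 + 2 × 8 = 232.
Non-drop label index = 230803 + 232 = 231035; at 30 labels/s that is 02:08:21:05, i.e. DF 02:08:21;05.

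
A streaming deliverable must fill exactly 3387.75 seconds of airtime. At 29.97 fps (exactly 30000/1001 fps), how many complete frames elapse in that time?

101530 frames

Frames = 3387.75 × 30000/1001 = 101632500/1001 ≈ 101530.9690.
Complete frames: 101530.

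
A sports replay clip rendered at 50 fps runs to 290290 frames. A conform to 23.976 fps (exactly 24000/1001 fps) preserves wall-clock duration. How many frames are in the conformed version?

139200 frames

Target frames = source frames × (target rate / source rate) = 290290 × (24000/1001)/(50) = 290290 × 480/1001 = 139200.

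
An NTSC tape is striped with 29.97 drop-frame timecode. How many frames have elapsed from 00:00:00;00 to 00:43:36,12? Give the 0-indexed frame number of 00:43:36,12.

Complete 10-minute blocks: 4, each 17982 frames → 71928.
Remaining 3 whole minutes in the current block: 1800 + 2 × 1798 = 5396 frames.
Within the current minute: 36 × 30 + 12 − 2 = 1090 (labels ;00/;01 skipped at this minute). Total = 71928 + 5396 + 1090 = 78414.

78414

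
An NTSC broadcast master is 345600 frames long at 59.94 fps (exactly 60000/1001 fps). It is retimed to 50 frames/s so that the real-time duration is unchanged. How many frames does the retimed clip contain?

Target frames = source frames × (target rate / source rate) = 345600 × (50)/(60000/1001) = 345600 × 1001/1200 = 288288.

288288 frames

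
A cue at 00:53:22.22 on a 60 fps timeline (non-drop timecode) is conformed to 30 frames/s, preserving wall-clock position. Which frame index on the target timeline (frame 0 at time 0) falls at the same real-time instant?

frame 96071

Source frame index: (0×3600 + 53×60 + 22) × 60 + 22 = 192142.
Real time: 192142 / (60) = 96071/30 s.
Target frame: (96071/30) × (30) = 96071.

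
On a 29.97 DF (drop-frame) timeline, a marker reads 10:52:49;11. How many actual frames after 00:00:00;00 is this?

Complete 10-minute blocks: 65, each 17982 frames → 1168830.
Remaining 2 whole minutes in the current block: 1800 + 1 × 1798 = 3598 frames.
Within the current minute: 49 × 30 + 11 − 2 = 1479 (labels ;00/;01 skipped at this minute). Total = 1168830 + 3598 + 1479 = 1173907.

1173907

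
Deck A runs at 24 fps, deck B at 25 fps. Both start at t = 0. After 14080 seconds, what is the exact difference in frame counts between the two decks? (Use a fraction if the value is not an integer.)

14080 frames

A emits 24 × 14080 = 337920 frames; B emits 25 × 14080 = 352000.
Difference = 14080 frames; B is ahead of A.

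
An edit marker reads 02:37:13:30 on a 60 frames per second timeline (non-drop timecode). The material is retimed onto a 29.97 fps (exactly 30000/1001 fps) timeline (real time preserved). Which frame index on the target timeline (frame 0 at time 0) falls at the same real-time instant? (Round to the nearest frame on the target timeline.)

frame 282722

Source frame index: (2×3600 + 37×60 + 13) × 60 + 30 = 566010.
Real time: 566010 / (60) = 18867/2 s.
Target frame: (18867/2) × (30000/1001) = 283005000/1001 ≈ 282722.278 → 282722.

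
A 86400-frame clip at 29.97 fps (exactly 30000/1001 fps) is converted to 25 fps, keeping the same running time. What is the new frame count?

72072 frames

Target frames = source frames × (target rate / source rate) = 86400 × (25)/(30000/1001) = 86400 × 1001/1200 = 72072.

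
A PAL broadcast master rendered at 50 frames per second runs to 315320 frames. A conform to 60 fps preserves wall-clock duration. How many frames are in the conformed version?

Target frames = source frames × (target rate / source rate) = 315320 × (60)/(50) = 315320 × 6/5 = 378384.

378384 frames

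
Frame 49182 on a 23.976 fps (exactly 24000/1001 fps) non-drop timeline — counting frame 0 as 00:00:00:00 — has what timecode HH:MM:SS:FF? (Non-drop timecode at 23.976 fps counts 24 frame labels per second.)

00:34:09:06

49182 ÷ 24 = 2049 full seconds, remainder 6 frames.
2049 s = 0 h 34 min 9 s.
Timecode: 00:34:09:06.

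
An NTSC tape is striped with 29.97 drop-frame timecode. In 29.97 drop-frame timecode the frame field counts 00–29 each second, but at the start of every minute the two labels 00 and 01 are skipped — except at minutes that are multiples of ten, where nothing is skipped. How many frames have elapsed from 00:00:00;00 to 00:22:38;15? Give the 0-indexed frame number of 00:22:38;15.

40715

As if non-drop at 30 labels/s: (0 × 3600 + 22 × 60 + 38) × 30 + 15 = 40755.
Minute boundaries passed: 22; those not divisible by 10: 22 − 2 = 20; dropped labels = 2 × 20 = 40.
Actual frame index = 40755 − 40 = 40715.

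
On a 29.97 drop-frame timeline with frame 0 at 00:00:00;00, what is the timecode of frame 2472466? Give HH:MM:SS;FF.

22:54:58;00

Ten DF minutes hold 17982 frames, so frame 2472466 lies in block 137 (frames 2463534–2481515) with 8932 frames into that block.
The block's first minute is 1800 frames and the rest 1798 each; 8932 frames reaches minute 4, so 137 × 18 + 4 × 2 = 2474 labels have been skipped so far.
Adding those back, label number 2472466 + 2474 = 2474940 at 30 labels/s is 82498 s + 0 f = 22 h 54 min 58 s frame 0, i.e. 22:54:58;00.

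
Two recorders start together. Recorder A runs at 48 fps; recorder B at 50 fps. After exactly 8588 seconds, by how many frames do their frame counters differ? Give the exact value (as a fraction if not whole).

A emits 48 × 8588 = 412224 frames; B emits 50 × 8588 = 429400.
Difference = 17176 frames; B is ahead of A.

17176 frames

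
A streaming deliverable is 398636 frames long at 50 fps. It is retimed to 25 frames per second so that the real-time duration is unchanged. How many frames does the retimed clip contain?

Target frames = source frames × (target rate / source rate) = 398636 × (25)/(50) = 398636 × 1/2 = 199318.

199318 frames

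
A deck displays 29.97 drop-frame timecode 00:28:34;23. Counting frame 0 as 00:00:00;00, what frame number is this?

51391

Complete 10-minute blocks: 2, each 17982 frames → 35964.
Remaining 8 whole minutes in the current block: 1800 + 7 × 1798 = 14386 frames.
Within the current minute: 34 × 30 + 23 − 2 = 1041 (labels ;00/;01 skipped at this minute). Total = 35964 + 14386 + 1041 = 51391.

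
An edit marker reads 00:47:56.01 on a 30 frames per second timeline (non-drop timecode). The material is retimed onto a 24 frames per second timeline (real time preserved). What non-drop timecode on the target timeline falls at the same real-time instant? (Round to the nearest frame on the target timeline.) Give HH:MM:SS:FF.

00:47:56:01

Source frame index: (0×3600 + 47×60 + 56) × 30 + 1 = 86281.
Real time: 86281 / (30) = 86281/30 s.
Target frame: (86281/30) × (24) = 345124/5 ≈ 69024.800 → 69025.
At 24 labels/s: frame 69025 → 00:47:56:01.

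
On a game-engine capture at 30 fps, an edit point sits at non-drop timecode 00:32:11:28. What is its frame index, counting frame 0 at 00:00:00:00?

frame 57958

Total seconds to the label: (0 × 3600 + 32 × 60 + 11) = 1931.
Frame index = 1931 × 30 + 28 = 57958.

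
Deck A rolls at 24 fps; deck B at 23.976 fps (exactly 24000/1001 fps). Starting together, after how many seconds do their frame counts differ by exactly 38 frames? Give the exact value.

The gap grows by |24000/1001 − 24| = 24/1001 frames per second.
Time for a 38-frame gap: 38 ÷ (24/1001) = 19019/12 s.

19019/12 seconds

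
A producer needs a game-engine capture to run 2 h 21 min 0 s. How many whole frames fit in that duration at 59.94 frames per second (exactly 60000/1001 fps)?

507092 frames

2 h 21 min 0 s = 8460 s.
Frames = 8460 × 60000/1001 = 507600000/1001 ≈ 507092.9071.
Complete frames: 507092.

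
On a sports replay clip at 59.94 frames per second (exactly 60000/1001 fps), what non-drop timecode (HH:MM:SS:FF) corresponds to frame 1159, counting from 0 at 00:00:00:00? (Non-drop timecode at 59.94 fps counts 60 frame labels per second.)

1159 ÷ 60 = 19 full seconds, remainder 19 frames.
19 s = 0 h 0 min 19 s.
Timecode: 00:00:19:19.

00:00:19:19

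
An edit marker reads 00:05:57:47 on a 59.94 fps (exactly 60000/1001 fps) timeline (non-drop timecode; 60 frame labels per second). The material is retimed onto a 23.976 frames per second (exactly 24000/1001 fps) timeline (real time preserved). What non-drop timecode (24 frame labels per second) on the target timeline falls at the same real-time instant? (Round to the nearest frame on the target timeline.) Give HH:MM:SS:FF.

00:05:57:19

Source frame index: (0×3600 + 5×60 + 57) × 60 + 47 = 21467.
Real time: 21467 / (60000/1001) = 21488467/60000 s.
Target frame: (21488467/60000) × (24000/1001) = 42934/5 ≈ 8586.800 → 8587.
At 24 labels/s: frame 8587 → 00:05:57:19.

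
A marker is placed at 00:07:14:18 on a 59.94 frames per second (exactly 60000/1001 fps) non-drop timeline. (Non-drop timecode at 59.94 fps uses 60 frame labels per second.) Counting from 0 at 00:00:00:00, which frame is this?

Total seconds to the label: (0 × 3600 + 7 × 60 + 14) = 434.
Frame index = 434 × 60 + 18 = 26058.

frame 26058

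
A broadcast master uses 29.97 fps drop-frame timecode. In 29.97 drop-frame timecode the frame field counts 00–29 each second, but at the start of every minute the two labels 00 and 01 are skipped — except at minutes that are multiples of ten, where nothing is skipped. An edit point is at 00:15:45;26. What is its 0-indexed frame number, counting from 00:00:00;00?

Complete 10-minute blocks: 1, each 17982 frames → 17982.
Remaining 5 whole minutes in the current block: 1800 + 4 × 1798 = 8992 frames.
Within the current minute: 45 × 30 + 26 − 2 = 1374 (labels ;00/;01 skipped at this minute). Total = 17982 + 8992 + 1374 = 28348.

28348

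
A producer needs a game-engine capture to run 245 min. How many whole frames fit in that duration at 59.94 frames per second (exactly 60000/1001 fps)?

881118 frames

245 min = 14700 s.
Frames = 14700 × 60000/1001 = 126000000/143 ≈ 881118.8811.
Complete frames: 881118.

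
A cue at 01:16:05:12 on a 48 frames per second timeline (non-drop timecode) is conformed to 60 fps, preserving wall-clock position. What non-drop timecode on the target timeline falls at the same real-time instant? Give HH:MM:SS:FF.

Source frame index: (1×3600 + 16×60 + 5) × 48 + 12 = 219132.
Real time: 219132 / (48) = 18261/4 s.
Target frame: (18261/4) × (60) = 273915.
At 60 labels/s: frame 273915 → 01:16:05:15.

01:16:05:15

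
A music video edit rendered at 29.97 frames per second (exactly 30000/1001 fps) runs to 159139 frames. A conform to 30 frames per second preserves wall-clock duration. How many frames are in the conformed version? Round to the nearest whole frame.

159298 frames

Frames at target rate = 159139 × (30) / (30000/1001) = 159298139/1000 ≈ 159298.139.
Nearest whole frame: 159298.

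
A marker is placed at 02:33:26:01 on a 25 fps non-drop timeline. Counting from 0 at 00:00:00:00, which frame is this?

Total seconds to the label: (2 × 3600 + 33 × 60 + 26) = 9206.
Frame index = 9206 × 25 + 1 = 230151.

frame 230151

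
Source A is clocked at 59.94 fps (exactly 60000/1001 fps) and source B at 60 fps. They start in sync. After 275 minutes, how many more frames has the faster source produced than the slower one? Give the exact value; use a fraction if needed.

275 min = 16500 s.
A emits 60000/1001 × 16500 = 90000000/91 frames; B emits 60 × 16500 = 990000.
Difference = 90000/91 frames (≈ 989.0110); B is ahead of A.

90000/91 frames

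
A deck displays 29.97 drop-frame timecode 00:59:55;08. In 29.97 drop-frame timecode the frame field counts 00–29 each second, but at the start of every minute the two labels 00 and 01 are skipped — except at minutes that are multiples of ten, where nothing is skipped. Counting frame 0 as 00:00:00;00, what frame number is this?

107750

As if non-drop at 30 labels/s: (0 × 3600 + 59 × 60 + 55) × 30 + 8 = 107858.
Minute boundaries passed: 59; those not divisible by 10: 59 − 5 = 54; dropped labels = 2 × 54 = 108.
Actual frame index = 107858 − 108 = 107750.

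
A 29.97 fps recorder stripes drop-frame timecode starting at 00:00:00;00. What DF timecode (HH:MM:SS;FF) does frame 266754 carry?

02:28:20;22

Ten DF minutes hold 17982 frames, so frame 266754 lies in block 14 (frames 251748–269729) with 15006 frames into that block.
The block's first minute is 1800 frames and the rest 1798 each; 15006 frames reaches minute 8, so 14 × 18 + 8 × 2 = 268 labels have been skipped so far.
Adding those back, label number 266754 + 268 = 267022 at 30 labels/s is 8900 s + 22 f = 2 h 28 min 20 s frame 22, i.e. 02:28:20;22.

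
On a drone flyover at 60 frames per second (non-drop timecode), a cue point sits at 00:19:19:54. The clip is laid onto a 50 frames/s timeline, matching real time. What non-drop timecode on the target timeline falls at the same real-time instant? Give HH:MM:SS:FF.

00:19:19:45

Source frame index: (0×3600 + 19×60 + 19) × 60 + 54 = 69594.
Real time: 69594 / (60) = 11599/10 s.
Target frame: (11599/10) × (50) = 57995.
At 50 labels/s: frame 57995 → 00:19:19:45.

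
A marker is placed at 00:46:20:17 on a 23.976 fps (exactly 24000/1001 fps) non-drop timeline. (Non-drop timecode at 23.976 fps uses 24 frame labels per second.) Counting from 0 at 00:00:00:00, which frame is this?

Total seconds to the label: (0 × 3600 + 46 × 60 + 20) = 2780.
Frame index = 2780 × 24 + 17 = 66737.

frame 66737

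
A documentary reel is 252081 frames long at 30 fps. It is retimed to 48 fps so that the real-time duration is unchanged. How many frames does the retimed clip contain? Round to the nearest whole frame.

403330 frames

Frames at target rate = 252081 × (48) / (30) = 2016648/5 ≈ 403329.600.
Nearest whole frame: 403330.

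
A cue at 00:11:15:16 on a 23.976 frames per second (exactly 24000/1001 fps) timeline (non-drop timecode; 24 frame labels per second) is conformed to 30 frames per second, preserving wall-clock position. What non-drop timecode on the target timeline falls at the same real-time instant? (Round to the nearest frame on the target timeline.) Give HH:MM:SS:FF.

00:11:16:10

Source frame index: (0×3600 + 11×60 + 15) × 24 + 16 = 16216.
Real time: 16216 / (24000/1001) = 2029027/3000 s.
Target frame: (2029027/3000) × (30) = 2029027/100 ≈ 20290.270 → 20290.
At 30 labels/s: frame 20290 → 00:11:16:10.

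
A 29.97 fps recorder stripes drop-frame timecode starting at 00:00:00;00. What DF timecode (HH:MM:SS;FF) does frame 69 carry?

Each 10-minute DF block holds 10 × 60 × 30 − 9 × 2 = 17982 frames. 69 ÷ 17982 → 0 full blocks, remainder 69.
Within the partial block the first minute is 1800 frames and each further minute 1798, so 0 further minute boundaries passed. Total skipped labels = 18 × 0 + 2 × 0 = 0.
Non-drop label index = 69 + 0 = 69; at 30 labels/s that is 00:00:02:09, i.e. DF 00:00:02;09.

00:00:02;09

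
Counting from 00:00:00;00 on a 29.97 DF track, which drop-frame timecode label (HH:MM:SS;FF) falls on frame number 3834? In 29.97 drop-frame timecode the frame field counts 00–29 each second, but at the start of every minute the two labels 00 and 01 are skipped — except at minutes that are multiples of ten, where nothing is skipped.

Each 10-minute DF block holds 10 × 60 × 30 − 9 × 2 = 17982 frames. 3834 ÷ 17982 → 0 full blocks, remainder 3834.
Within the partial block the first minute is 1800 frames and each further minute 1798, so 2 further minute boundaries passed. Total skipped labels = 18 × 0 + 2 × 2 = 4.
Non-drop label index = 3834 + 4 = 3838; at 30 labels/s that is 00:02:07:28, i.e. DF 00:02:07;28.

00:02:07;28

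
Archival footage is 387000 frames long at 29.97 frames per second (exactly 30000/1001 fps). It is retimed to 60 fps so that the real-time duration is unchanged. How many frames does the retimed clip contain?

Target frames = source frames × (target rate / source rate) = 387000 × (60)/(30000/1001) = 387000 × 1001/500 = 774774.

774774 frames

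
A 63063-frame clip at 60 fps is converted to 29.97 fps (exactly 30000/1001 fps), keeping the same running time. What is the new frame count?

Target frames = source frames × (target rate / source rate) = 63063 × (30000/1001)/(60) = 63063 × 500/1001 = 31500.

31500 frames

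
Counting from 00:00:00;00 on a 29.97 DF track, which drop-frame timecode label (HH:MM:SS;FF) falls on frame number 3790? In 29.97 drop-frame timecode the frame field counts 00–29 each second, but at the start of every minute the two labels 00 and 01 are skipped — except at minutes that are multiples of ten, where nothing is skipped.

Ten DF minutes hold 17982 frames, so frame 3790 lies in block 0 (frames 0–17981) with 3790 frames into that block.
The block's first minute is 1800 frames and the rest 1798 each; 3790 frames reaches minute 2, so 0 × 18 + 2 × 2 = 4 labels have been skipped so far.
Adding those back, label number 3790 + 4 = 3794 at 30 labels/s is 126 s + 14 f = 0 h 2 min 6 s frame 14, i.e. 00:02:06;14.

00:02:06;14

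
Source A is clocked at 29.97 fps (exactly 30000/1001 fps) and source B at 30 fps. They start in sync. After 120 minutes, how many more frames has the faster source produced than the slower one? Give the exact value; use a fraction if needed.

120 min = 7200 s.
A emits 30000/1001 × 7200 = 216000000/1001 frames; B emits 30 × 7200 = 216000.
Difference = 216000/1001 frames (≈ 215.7842); B is ahead of A.

216000/1001 frames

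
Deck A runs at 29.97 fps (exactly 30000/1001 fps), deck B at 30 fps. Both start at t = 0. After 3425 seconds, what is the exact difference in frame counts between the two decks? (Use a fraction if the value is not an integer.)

102750/1001 frames

A emits 30000/1001 × 3425 = 102750000/1001 frames; B emits 30 × 3425 = 102750.
Difference = 102750/1001 frames (≈ 102.6474); B is ahead of A.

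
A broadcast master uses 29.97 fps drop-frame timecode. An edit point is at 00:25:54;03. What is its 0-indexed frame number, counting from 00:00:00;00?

46577

Complete 10-minute blocks: 2, each 17982 frames → 35964.
Remaining 5 whole minutes in the current block: 1800 + 4 × 1798 = 8992 frames.
Within the current minute: 54 × 30 + 3 − 2 = 1621 (labels ;00/;01 skipped at this minute). Total = 35964 + 8992 + 1621 = 46577.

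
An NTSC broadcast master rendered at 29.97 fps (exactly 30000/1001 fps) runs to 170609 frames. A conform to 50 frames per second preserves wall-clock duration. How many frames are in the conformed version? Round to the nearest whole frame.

284633 frames

Frames at target rate = 170609 × (50) / (30000/1001) = 170779609/600 ≈ 284632.682.
Nearest whole frame: 284633.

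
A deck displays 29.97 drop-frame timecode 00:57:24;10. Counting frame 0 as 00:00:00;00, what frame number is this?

As if non-drop at 30 labels/s: (0 × 3600 + 57 × 60 + 24) × 30 + 10 = 103330.
Minute boundaries passed: 57; those not divisible by 10: 57 − 5 = 52; dropped labels = 2 × 52 = 104.
Actual frame index = 103330 − 104 = 103226.

103226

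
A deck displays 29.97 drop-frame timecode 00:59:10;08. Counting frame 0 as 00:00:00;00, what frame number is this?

Complete 10-minute blocks: 5, each 17982 frames → 89910.
Remaining 9 whole minutes in the current block: 1800 + 8 × 1798 = 16184 frames.
Within the current minute: 10 × 30 + 8 − 2 = 306 (labels ;00/;01 skipped at this minute). Total = 89910 + 16184 + 306 = 106400.

106400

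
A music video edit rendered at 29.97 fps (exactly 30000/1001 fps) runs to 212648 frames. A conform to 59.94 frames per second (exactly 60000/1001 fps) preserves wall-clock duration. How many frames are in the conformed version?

425296 frames

Target frames = source frames × (target rate / source rate) = 212648 × (60000/1001)/(30000/1001) = 212648 × 2 = 425296.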